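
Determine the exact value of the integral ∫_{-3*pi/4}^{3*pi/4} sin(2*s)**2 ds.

3*pi/4

Use the identity sin^2(2*s) = (1 - cos(4*s))/2.
An antiderivative is F(s) = s/2 - sin(4*s)/8.
Then F(3*pi/4) - F(-3*pi/4) = (3*pi/8) - (-3*pi/8) = 3*pi/4.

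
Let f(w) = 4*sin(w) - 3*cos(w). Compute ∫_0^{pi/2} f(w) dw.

An antiderivative is F(w) = -3*sin(w) - 4*cos(w).
Then F(pi/2) - F(0) = (-3) - (-4) = 1.

1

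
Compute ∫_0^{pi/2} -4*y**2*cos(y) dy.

Integrate by parts twice (u = y^2, dv = -4*cos(y) dy).
An antiderivative is F(y) = -4*y**2*sin(y) - 8*y*cos(y) + 8*sin(y).
Then F(pi/2) - F(0) = (8 - pi**2) - (0) = 8 - pi**2.

8 - pi**2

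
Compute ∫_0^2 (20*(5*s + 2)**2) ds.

6880/3

Let u = 5*s + 2, so du = 5 ds. When s = 0, u = 2; when s = 2, u = 12.
The integral becomes 4·∫ u**2 du from 2 to 12, with antiderivative 4*u**3/3.
Back in s: F(s) = 4*(5*s + 2)**3/3.
Then F(2) - F(0) = (2304) - (32/3) = 6880/3.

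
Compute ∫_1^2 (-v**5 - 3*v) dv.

By the power rule, an antiderivative is F(v) = -v**6/6 - 3*v**2/2.
Then F(2) - F(1) = (-50/3) - (-5/3) = -15.

-15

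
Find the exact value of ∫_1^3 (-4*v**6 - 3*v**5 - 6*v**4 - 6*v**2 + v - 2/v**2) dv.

By the power rule, an antiderivative is F(v) = -4*v**7/7 - v**6/2 - 6*v**5/5 - 2*v**3 + v**2/2 + 2/v.
Then F(3) - F(1) = (-205238/105) - (-62/35) = -205052/105.

-205052/105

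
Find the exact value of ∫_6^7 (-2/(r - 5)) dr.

-log(4)

An antiderivative is F(r) = -2*log(r - 5).
Then F(7) - F(6) = (-log(4)) - (0) = -log(4).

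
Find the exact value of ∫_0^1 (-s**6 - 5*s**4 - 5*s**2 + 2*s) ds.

By the power rule, an antiderivative is F(s) = -s**7/7 - s**5 - 5*s**3/3 + s**2.
Then F(1) - F(0) = (-38/21) - (0) = -38/21.

-38/21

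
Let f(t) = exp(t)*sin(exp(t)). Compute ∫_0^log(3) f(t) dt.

Let u = exp(t), so du = exp(t) dt. When t = 0, u = 1; when t = log(3), u = 3.
The integral becomes ∫ sin(u) du from 1 to 3, with antiderivative -cos(u).
Back in t: F(t) = -cos(exp(t)).
Then F(log(3)) - F(0) = (-cos(3)) - (-cos(1)) = cos(1) - cos(3).

cos(1) - cos(3)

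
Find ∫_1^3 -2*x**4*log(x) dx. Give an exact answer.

484/25 - 486*log(3)/5

Integrate by parts once (u = ln x, dv = -2*x**4 dx).
An antiderivative is F(x) = -2*x**5*(5*log(x) - 1)/25.
Then F(3) - F(1) = (486/25 - 486*log(3)/5) - (2/25) = 484/25 - 486*log(3)/5.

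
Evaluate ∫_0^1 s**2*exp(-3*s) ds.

2/27 - 17*exp(-3)/27

Integrate by parts twice (u = s^2, dv = exp(-3*s) ds).
An antiderivative is F(s) = (-9*s**2 - 6*s - 2)*exp(-3*s)/27.
Then F(1) - F(0) = (-17*exp(-3)/27) - (-2/27) = 2/27 - 17*exp(-3)/27.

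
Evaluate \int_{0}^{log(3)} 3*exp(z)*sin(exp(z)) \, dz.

Let u = exp(z), so du = exp(z) dz. When z = 0, u = 1; when z = log(3), u = 3.
The integral becomes 3·∫ sin(u) du from 1 to 3, with antiderivative -3*cos(u).
Back in z: F(z) = -3*cos(exp(z)).
Then F(log(3)) - F(0) = (-3*cos(3)) - (-3*cos(1)) = 3*cos(1) - 3*cos(3).

3*cos(1) - 3*cos(3)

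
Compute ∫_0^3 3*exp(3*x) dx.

Let u = 3*x, so du = 3 dx. When x = 0, u = 0; when x = 3, u = 9.
The integral becomes ∫ exp(u) du from 0 to 9, with antiderivative exp(u).
Back in x: F(x) = exp(3*x).
Then F(3) - F(0) = (exp(9)) - (1) = -1 + exp(9).

-1 + exp(9)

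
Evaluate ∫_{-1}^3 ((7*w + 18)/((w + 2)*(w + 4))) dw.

Factor the denominator: w**2 + 6*w + 8 = (w + 4)(w + 2).
Partial fractions: (7*w + 18)/((w + 2)*(w + 4)) = 5/(w + 4) + 2/(w + 2).
An antiderivative is F(w) = 2*log(w + 2) + 5*log(w + 4).
Then F(3) - F(-1) = (2*log(5) + 5*log(7)) - (5*log(3)) = -5*log(3) + 2*log(5) + 5*log(7).

-5*log(3) + 2*log(5) + 5*log(7)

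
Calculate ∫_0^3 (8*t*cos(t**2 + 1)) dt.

-4*sin(1) + 4*sin(10)

Let u = t**2 + 1, so du = 2*t dt. When t = 0, u = 1; when t = 3, u = 10.
The integral becomes 4·∫ cos(u) du from 1 to 10, with antiderivative 4*sin(u).
Back in t: F(t) = 4*sin(t**2 + 1).
Then F(3) - F(0) = (4*sin(10)) - (4*sin(1)) = -4*sin(1) + 4*sin(10).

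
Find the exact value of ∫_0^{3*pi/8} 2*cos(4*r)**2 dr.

Use the identity cos^2(4*r) = (1 + cos(8*r))/2.
An antiderivative is F(r) = r + sin(8*r)/8.
Then F(3*pi/8) - F(0) = (3*pi/8) - (0) = 3*pi/8.

3*pi/8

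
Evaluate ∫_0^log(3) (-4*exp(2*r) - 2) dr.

-16 - 2*log(3)

An antiderivative is F(r) = -2*exp(2*r) - 2*r.
Then F(log(3)) - F(0) = (-18 - 2*log(3)) - (-2) = -16 - 2*log(3).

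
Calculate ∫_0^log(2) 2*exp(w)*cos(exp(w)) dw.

-2*sin(1) + 2*sin(2)

Let u = exp(w), so du = exp(w) dw. When w = 0, u = 1; when w = log(2), u = 2.
The integral becomes 2·∫ cos(u) du from 1 to 2, with antiderivative 2*sin(u).
Back in w: F(w) = 2*sin(exp(w)).
Then F(log(2)) - F(0) = (2*sin(2)) - (2*sin(1)) = -2*sin(1) + 2*sin(2).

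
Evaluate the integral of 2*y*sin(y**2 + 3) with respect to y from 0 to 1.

Let u = y**2 + 3, so du = 2*y dy. When y = 0, u = 3; when y = 1, u = 4.
The integral becomes ∫ sin(u) du from 3 to 4, with antiderivative -cos(u).
Back in y: F(y) = -cos(y**2 + 3).
Then F(1) - F(0) = (-cos(4)) - (-cos(3)) = cos(3) - cos(4).

cos(3) - cos(4)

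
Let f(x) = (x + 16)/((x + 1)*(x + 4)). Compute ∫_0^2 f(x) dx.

Factor the denominator: x**2 + 5*x + 4 = (x + 4)(x + 1).
Partial fractions: (x + 16)/((x + 1)*(x + 4)) = -4/(x + 4) + 5/(x + 1).
An antiderivative is F(x) = 5*log(x + 1) - 4*log(x + 4).
Then F(2) - F(0) = (log(3/16)) - (-8*log(2)) = log(48).

log(48)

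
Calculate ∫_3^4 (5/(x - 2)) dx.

log(32)

An antiderivative is F(x) = 5*log(x - 2).
Then F(4) - F(3) = (log(32)) - (0) = log(32).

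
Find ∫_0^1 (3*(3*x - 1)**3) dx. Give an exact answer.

Let u = 3*x - 1, so du = 3 dx. When x = 0, u = -1; when x = 1, u = 2.
The integral becomes ∫ u**3 du from -1 to 2, with antiderivative u**4/4.
Back in x: F(x) = (3*x - 1)**4/4.
Then F(1) - F(0) = (4) - (1/4) = 15/4.

15/4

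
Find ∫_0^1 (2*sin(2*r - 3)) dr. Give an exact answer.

Let u = 2*r - 3, so du = 2 dr. When r = 0, u = -3; when r = 1, u = -1.
The integral becomes ∫ sin(u) du from -3 to -1, with antiderivative -cos(u).
Back in r: F(r) = -cos(2*r - 3).
Then F(1) - F(0) = (-cos(1)) - (-cos(3)) = cos(3) - cos(1).

cos(3) - cos(1)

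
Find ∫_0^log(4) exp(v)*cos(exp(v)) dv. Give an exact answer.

-sin(1) + sin(4)

Let u = exp(v), so du = exp(v) dv. When v = 0, u = 1; when v = log(4), u = 4.
The integral becomes ∫ cos(u) du from 1 to 4, with antiderivative sin(u).
Back in v: F(v) = sin(exp(v)).
Then F(log(4)) - F(0) = (sin(4)) - (sin(1)) = -sin(1) + sin(4).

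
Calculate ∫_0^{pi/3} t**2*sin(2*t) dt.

-3/8 + pi**2/36 + sqrt(3)*pi/12

Integrate by parts twice (u = t^2, dv = sin(2*t) dt).
An antiderivative is F(t) = -t**2*cos(2*t)/2 + t*sin(2*t)/2 + cos(2*t)/4.
Then F(pi/3) - F(0) = (-1/8 + pi**2/36 + sqrt(3)*pi/12) - (1/4) = -3/8 + pi**2/36 + sqrt(3)*pi/12.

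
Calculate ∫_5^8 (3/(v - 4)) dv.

An antiderivative is F(v) = 3*log(v - 4).
Then F(8) - F(5) = (log(64)) - (0) = log(64).

log(64)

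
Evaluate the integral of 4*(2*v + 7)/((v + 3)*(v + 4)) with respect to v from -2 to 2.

4*log(3) + 4*log(5)

Factor the denominator: v**2 + 7*v + 12 = (v + 4)(v + 3).
Partial fractions: 4*(2*v + 7)/((v + 3)*(v + 4)) = 4/(v + 4) + 4/(v + 3).
An antiderivative is F(v) = 4*log(v + 3) + 4*log(v + 4).
Then F(2) - F(-2) = (4*log(2) + 4*log(3) + 4*log(5)) - (log(16)) = 4*log(3) + 4*log(5).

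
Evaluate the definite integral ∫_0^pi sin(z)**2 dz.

pi/2

Use the identity sin^2(z) = (1 - cos(2*z))/2.
An antiderivative is F(z) = z/2 - sin(2*z)/4.
Then F(pi) - F(0) = (pi/2) - (0) = pi/2.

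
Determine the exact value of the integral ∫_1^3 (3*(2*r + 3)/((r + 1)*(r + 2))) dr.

Factor the denominator: r**2 + 3*r + 2 = (r + 2)(r + 1).
Partial fractions: 3*(2*r + 3)/((r + 1)*(r + 2)) = 3/(r + 2) + 3/(r + 1).
An antiderivative is F(r) = 3*log(r + 1) + 3*log(r + 2).
Then F(3) - F(1) = (6*log(2) + 3*log(5)) - (3*log(2) + 3*log(3)) = -3*log(3) + 3*log(2) + 3*log(5).

-3*log(3) + 3*log(2) + 3*log(5)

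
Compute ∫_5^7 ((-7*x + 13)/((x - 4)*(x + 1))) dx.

-8*log(2) + log(3)

Factor the denominator: x**2 - 3*x - 4 = (x + 1)(x - 4).
Partial fractions: (-7*x + 13)/((x - 4)*(x + 1)) = -4/(x + 1) - 3/(x - 4).
An antiderivative is F(x) = -3*log(x - 4) - 4*log(x + 1).
Then F(7) - F(5) = (-12*log(2) - 3*log(3)) - (-4*log(3) - 4*log(2)) = -8*log(2) + log(3).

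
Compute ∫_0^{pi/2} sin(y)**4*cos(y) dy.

Let u = sin(y), so du = cos(y) dy. When y = 0, u = 0; when y = pi/2, u = 1.
The integral becomes ∫ u**4 du from 0 to 1, with antiderivative u**5/5.
Back in y: F(y) = sin(y)**5/5.
Then F(pi/2) - F(0) = (1/5) - (0) = 1/5.

1/5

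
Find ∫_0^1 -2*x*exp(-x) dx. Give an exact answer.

Integrate by parts once (u = x, dv = -2*exp(-x) dx).
An antiderivative is F(x) = (2*x + 2)*exp(-x).
Then F(1) - F(0) = (4*exp(-1)) - (2) = -2 + 4*exp(-1).

-2 + 4*exp(-1)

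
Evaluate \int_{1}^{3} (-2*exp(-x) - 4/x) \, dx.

-4*log(3) - 2*exp(-1) + 2*exp(-3)

An antiderivative is F(x) = -4*log(x) + 2*exp(-x).
Then F(3) - F(1) = (-4*log(3) + 2*exp(-3)) - (2*exp(-1)) = -4*log(3) - 2*exp(-1) + 2*exp(-3).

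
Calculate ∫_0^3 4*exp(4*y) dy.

Let u = 4*y, so du = 4 dy. When y = 0, u = 0; when y = 3, u = 12.
The integral becomes ∫ exp(u) du from 0 to 12, with antiderivative exp(u).
Back in y: F(y) = exp(4*y).
Then F(3) - F(0) = (exp(12)) - (1) = -1 + exp(12).

-1 + exp(12)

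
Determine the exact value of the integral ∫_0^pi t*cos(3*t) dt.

Integrate by parts once (u = t, dv = cos(3*t) dt).
An antiderivative is F(t) = t*sin(3*t)/3 + cos(3*t)/9.
Then F(pi) - F(0) = (-1/9) - (1/9) = -2/9.

-2/9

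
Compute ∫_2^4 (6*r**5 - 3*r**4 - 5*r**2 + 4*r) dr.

By the power rule, an antiderivative is F(r) = r**6 - 3*r**5/5 - 5*r**3/3 + 2*r**2.
Then F(4) - F(2) = (51104/15) - (592/15) = 50512/15.

50512/15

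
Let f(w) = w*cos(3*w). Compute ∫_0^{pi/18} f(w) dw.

-1/9 + pi/108 + sqrt(3)/18

Integrate by parts once (u = w, dv = cos(3*w) dw).
An antiderivative is F(w) = w*sin(3*w)/3 + cos(3*w)/9.
Then F(pi/18) - F(0) = (pi/108 + sqrt(3)/18) - (1/9) = -1/9 + pi/108 + sqrt(3)/18.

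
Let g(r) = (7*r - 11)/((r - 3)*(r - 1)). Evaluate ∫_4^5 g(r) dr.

Factor the denominator: r**2 - 4*r + 3 = (r - 1)(r - 3).
Partial fractions: (7*r - 11)/((r - 3)*(r - 1)) = 2/(r - 1) + 5/(r - 3).
An antiderivative is F(r) = 5*log(r - 3) + 2*log(r - 1).
Then F(5) - F(4) = (9*log(2)) - (log(9)) = -2*log(3) + 9*log(2).

-2*log(3) + 9*log(2)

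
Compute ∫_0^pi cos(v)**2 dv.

Use the identity cos^2(v) = (1 + cos(2*v))/2.
An antiderivative is F(v) = v/2 + sin(2*v)/4.
Then F(pi) - F(0) = (pi/2) - (0) = pi/2.

pi/2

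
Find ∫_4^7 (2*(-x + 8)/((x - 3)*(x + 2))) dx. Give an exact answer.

Factor the denominator: x**2 - x - 6 = (x + 2)(x - 3).
Partial fractions: 2*(-x + 8)/((x - 3)*(x + 2)) = -4/(x + 2) + 2/(x - 3).
An antiderivative is F(x) = 2*log(x - 3) - 4*log(x + 2).
Then F(7) - F(4) = (-8*log(3) + 4*log(2)) - (-4*log(3) - 4*log(2)) = -4*log(3) + 8*log(2).

-4*log(3) + 8*log(2)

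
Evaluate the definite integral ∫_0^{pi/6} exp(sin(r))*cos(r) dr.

-1 + exp(1/2)

Let u = sin(r), so du = cos(r) dr. When r = 0, u = 0; when r = pi/6, u = 1/2.
The integral becomes ∫ exp(u) du from 0 to 1/2, with antiderivative exp(u).
Back in r: F(r) = exp(sin(r)).
Then F(pi/6) - F(0) = (exp(1/2)) - (1) = -1 + exp(1/2).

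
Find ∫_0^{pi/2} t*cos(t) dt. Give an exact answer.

-1 + pi/2

Integrate by parts once (u = t, dv = cos(t) dt).
An antiderivative is F(t) = t*sin(t) + cos(t).
Then F(pi/2) - F(0) = (pi/2) - (1) = -1 + pi/2.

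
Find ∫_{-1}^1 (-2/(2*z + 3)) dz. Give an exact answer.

-log(5)

An antiderivative is F(z) = -log(2*z + 3).
Then F(1) - F(-1) = (-log(5)) - (0) = -log(5).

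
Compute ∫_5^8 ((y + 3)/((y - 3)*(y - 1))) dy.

-2*log(7) + log(2) + 3*log(5)

Factor the denominator: y**2 - 4*y + 3 = (y - 1)(y - 3).
Partial fractions: (y + 3)/((y - 3)*(y - 1)) = -2/(y - 1) + 3/(y - 3).
An antiderivative is F(y) = 3*log(y - 3) - 2*log(y - 1).
Then F(8) - F(5) = (-2*log(7) + 3*log(5)) - (-log(2)) = -2*log(7) + log(2) + 3*log(5).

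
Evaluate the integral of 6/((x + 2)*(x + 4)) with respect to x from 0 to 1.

Factor the denominator: x**2 + 6*x + 8 = (x + 4)(x + 2).
Partial fractions: 6/((x + 2)*(x + 4)) = -3/(x + 4) + 3/(x + 2).
An antiderivative is F(x) = 3*log(x + 2) - 3*log(x + 4).
Then F(1) - F(0) = (-3*log(5) + 3*log(3)) - (-log(8)) = -3*log(5) + 3*log(2) + 3*log(3).

-3*log(5) + 3*log(2) + 3*log(3)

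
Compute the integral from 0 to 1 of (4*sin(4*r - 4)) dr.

-1 + cos(4)

Let u = 4*r - 4, so du = 4 dr. When r = 0, u = -4; when r = 1, u = 0.
The integral becomes ∫ sin(u) du from -4 to 0, with antiderivative -cos(u).
Back in r: F(r) = -cos(4*r - 4).
Then F(1) - F(0) = (-1) - (-cos(4)) = -1 + cos(4).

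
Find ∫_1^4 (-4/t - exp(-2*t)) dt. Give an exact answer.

(-16*exp(8)*log(2) - exp(6) + 1)*exp(-8)/2

An antiderivative is F(t) = -4*log(t) + exp(-2*t)/2.
Then F(4) - F(1) = (-8*log(2) + exp(-8)/2) - (exp(-2)/2) = (-16*exp(8)*log(2) - exp(6) + 1)*exp(-8)/2.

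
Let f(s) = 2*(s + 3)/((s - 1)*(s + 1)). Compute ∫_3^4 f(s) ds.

Factor the denominator: s**2 - 1 = (s + 1)(s - 1).
Partial fractions: 2*(s + 3)/((s - 1)*(s + 1)) = -2/(s + 1) + 4/(s - 1).
An antiderivative is F(s) = 4*log(s - 1) - 2*log(s + 1).
Then F(4) - F(3) = (log(81/25)) - (0) = log(81/25).

log(81/25)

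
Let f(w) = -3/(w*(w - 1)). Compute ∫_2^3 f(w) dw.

Factor the denominator: w**2 - w = w(w - 1).
Partial fractions: -3/(w*(w - 1)) = 3/w - 3/(w - 1).
An antiderivative is F(w) = 3*log(w) - 3*log(w - 1).
Then F(3) - F(2) = (log(27/8)) - (log(8)) = log(27/64).

log(27/64)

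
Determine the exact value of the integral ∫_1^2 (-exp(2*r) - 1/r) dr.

An antiderivative is F(r) = -exp(2*r)/2 - log(r).
Then F(2) - F(1) = (-exp(4)/2 - log(2)) - (-exp(2)/2) = -exp(4)/2 - log(2) + exp(2)/2.

-exp(4)/2 - log(2) + exp(2)/2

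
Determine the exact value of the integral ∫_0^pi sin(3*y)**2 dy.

pi/2

Use the identity sin^2(3*y) = (1 - cos(6*y))/2.
An antiderivative is F(y) = y/2 - sin(6*y)/12.
Then F(pi) - F(0) = (pi/2) - (0) = pi/2.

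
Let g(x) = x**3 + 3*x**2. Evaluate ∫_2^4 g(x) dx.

By the power rule, an antiderivative is F(x) = x**4/4 + x**3.
Then F(4) - F(2) = (128) - (12) = 116.

116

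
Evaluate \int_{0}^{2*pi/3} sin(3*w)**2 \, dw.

pi/3

Use the identity sin^2(3*w) = (1 - cos(6*w))/2.
An antiderivative is F(w) = w/2 - sin(6*w)/12.
Then F(2*pi/3) - F(0) = (pi/3) - (0) = pi/3.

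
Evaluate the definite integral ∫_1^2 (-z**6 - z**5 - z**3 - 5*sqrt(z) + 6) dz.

By the power rule, an antiderivative is F(z) = -z**7/7 - z**6/6 - z**4/4 - 10*z**(3/2)/3 + 6*z.
Then F(2) - F(1) = (-440/21 - 20*sqrt(2)/3) - (59/28) = -1937/84 - 20*sqrt(2)/3.

-1937/84 - 20*sqrt(2)/3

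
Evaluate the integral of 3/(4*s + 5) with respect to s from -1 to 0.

An antiderivative is F(s) = 3*log(4*s + 5)/4.
Then F(0) - F(-1) = (3*log(5)/4) - (0) = 3*log(5)/4.

3*log(5)/4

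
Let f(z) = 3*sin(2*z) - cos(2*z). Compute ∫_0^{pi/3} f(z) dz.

9/4 - sqrt(3)/4

An antiderivative is F(z) = -sin(2*z)/2 - 3*cos(2*z)/2.
Then F(pi/3) - F(0) = (3/4 - sqrt(3)/4) - (-3/2) = 9/4 - sqrt(3)/4.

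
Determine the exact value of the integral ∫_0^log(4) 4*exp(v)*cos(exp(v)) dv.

Let u = exp(v), so du = exp(v) dv. When v = 0, u = 1; when v = log(4), u = 4.
The integral becomes 4·∫ cos(u) du from 1 to 4, with antiderivative 4*sin(u).
Back in v: F(v) = 4*sin(exp(v)).
Then F(log(4)) - F(0) = (4*sin(4)) - (4*sin(1)) = -4*sin(1) + 4*sin(4).

-4*sin(1) + 4*sin(4)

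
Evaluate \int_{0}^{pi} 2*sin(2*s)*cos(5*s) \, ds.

-8/21

Use the identity sin(2*s)cos(5*s) = [sin(7*s) + sin(-3*s)]/2.
An antiderivative is F(s) = cos(3*s)/3 - cos(7*s)/7.
Then F(pi) - F(0) = (-4/21) - (4/21) = -8/21.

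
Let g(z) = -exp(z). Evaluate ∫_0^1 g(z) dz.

An antiderivative is F(z) = -exp(z).
Then F(1) - F(0) = (-E) - (-1) = 1 - E.

1 - E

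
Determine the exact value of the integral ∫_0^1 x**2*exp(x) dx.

Integrate by parts twice (u = x^2, dv = exp(x) dx).
An antiderivative is F(x) = (x**2 - 2*x + 2)*exp(x).
Then F(1) - F(0) = (E) - (2) = -2 + E.

-2 + E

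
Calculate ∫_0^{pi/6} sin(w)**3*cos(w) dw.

1/64

Let u = sin(w), so du = cos(w) dw. When w = 0, u = 0; when w = pi/6, u = 1/2.
The integral becomes ∫ u**3 du from 0 to 1/2, with antiderivative u**4/4.
Back in w: F(w) = sin(w)**4/4.
Then F(pi/6) - F(0) = (1/64) - (0) = 1/64.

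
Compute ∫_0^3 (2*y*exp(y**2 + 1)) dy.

Let u = y**2 + 1, so du = 2*y dy. When y = 0, u = 1; when y = 3, u = 10.
The integral becomes ∫ exp(u) du from 1 to 10, with antiderivative exp(u).
Back in y: F(y) = exp(y**2 + 1).
Then F(3) - F(0) = (exp(10)) - (exp(1)) = -exp(1) + exp(10).

-exp(1) + exp(10)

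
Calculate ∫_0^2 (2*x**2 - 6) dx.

-20/3

By the power rule, an antiderivative is F(x) = 2*x**3/3 - 6*x.
Then F(2) - F(0) = (-20/3) - (0) = -20/3.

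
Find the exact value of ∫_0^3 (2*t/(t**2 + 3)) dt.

log(4)

Let u = t**2 + 3, so du = 2*t dt. When t = 0, u = 3; when t = 3, u = 12.
The integral becomes ∫ 1/u du from 3 to 12, with antiderivative log(u).
Back in t: F(t) = log(t**2 + 3).
Then F(3) - F(0) = (log(12)) - (log(3)) = log(4).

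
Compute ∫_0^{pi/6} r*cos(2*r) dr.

-1/8 + sqrt(3)*pi/24

Integrate by parts once (u = r, dv = cos(2*r) dr).
An antiderivative is F(r) = r*sin(2*r)/2 + cos(2*r)/4.
Then F(pi/6) - F(0) = (1/8 + sqrt(3)*pi/24) - (1/4) = -1/8 + sqrt(3)*pi/24.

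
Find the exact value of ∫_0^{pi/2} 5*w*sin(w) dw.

Integrate by parts once (u = w, dv = 5*sin(w) dw).
An antiderivative is F(w) = -5*w*cos(w) + 5*sin(w).
Then F(pi/2) - F(0) = (5) - (0) = 5.

5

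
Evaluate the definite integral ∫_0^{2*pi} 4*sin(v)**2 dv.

Use the identity sin^2(v) = (1 - cos(2*v))/2.
An antiderivative is F(v) = 2*v - sin(2*v).
Then F(2*pi) - F(0) = (4*pi) - (0) = 4*pi.

4*pi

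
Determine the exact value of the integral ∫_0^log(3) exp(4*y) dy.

Let u = exp(y), so du = exp(y) dy. When y = 0, u = 1; when y = log(3), u = 3.
The integral becomes ∫ u**3 du from 1 to 3, with antiderivative u**4/4.
Back in y: F(y) = exp(4*y)/4.
Then F(log(3)) - F(0) = (81/4) - (1/4) = 20.

20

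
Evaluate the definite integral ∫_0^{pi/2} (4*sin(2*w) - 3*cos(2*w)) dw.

4

An antiderivative is F(w) = -3*sin(2*w)/2 - 2*cos(2*w).
Then F(pi/2) - F(0) = (2) - (-2) = 4.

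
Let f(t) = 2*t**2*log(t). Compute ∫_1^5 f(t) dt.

-248/9 + 250*log(5)/3

Integrate by parts once (u = ln t, dv = 2*t**2 dt).
An antiderivative is F(t) = 2*t**3*(3*log(t) - 1)/9.
Then F(5) - F(1) = (-250/9 + 250*log(5)/3) - (-2/9) = -248/9 + 250*log(5)/3.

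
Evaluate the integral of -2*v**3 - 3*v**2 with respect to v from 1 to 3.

-66

By the power rule, an antiderivative is F(v) = -v**4/2 - v**3.
Then F(3) - F(1) = (-135/2) - (-3/2) = -66.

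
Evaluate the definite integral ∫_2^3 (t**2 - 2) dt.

By the power rule, an antiderivative is F(t) = t**3/3 - 2*t.
Then F(3) - F(2) = (3) - (-4/3) = 13/3.

13/3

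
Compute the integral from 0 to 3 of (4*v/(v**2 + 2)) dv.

Let u = v**2 + 2, so du = 2*v dv. When v = 0, u = 2; when v = 3, u = 11.
The integral becomes 2·∫ 1/u du from 2 to 11, with antiderivative 2*log(u).
Back in v: F(v) = 2*log(v**2 + 2).
Then F(3) - F(0) = (2*log(11)) - (log(4)) = -2*log(2) + 2*log(11).

-2*log(2) + 2*log(11)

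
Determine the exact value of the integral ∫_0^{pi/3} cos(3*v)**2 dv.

Use the identity cos^2(3*v) = (1 + cos(6*v))/2.
An antiderivative is F(v) = v/2 + sin(6*v)/12.
Then F(pi/3) - F(0) = (pi/6) - (0) = pi/6.

pi/6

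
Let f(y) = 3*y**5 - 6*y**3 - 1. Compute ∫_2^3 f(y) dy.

By the power rule, an antiderivative is F(y) = y**6/2 - 3*y**4/2 - y.
Then F(3) - F(2) = (240) - (6) = 234.

234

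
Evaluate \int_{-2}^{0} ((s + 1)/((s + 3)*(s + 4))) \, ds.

Factor the denominator: s**2 + 7*s + 12 = (s + 4)(s + 3).
Partial fractions: (s + 1)/((s + 3)*(s + 4)) = 3/(s + 4) - 2/(s + 3).
An antiderivative is F(s) = -2*log(s + 3) + 3*log(s + 4).
Then F(0) - F(-2) = (log(64/9)) - (log(8)) = log(8/9).

log(8/9)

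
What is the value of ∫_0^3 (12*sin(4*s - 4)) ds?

3*cos(4) - 3*cos(8)

Let u = 4*s - 4, so du = 4 ds. When s = 0, u = -4; when s = 3, u = 8.
The integral becomes 3·∫ sin(u) du from -4 to 8, with antiderivative -3*cos(u).
Back in s: F(s) = -3*cos(4*s - 4).
Then F(3) - F(0) = (-3*cos(8)) - (-3*cos(4)) = 3*cos(4) - 3*cos(8).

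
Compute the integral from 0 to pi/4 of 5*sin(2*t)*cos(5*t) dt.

Use the identity sin(2*t)cos(5*t) = [sin(7*t) + sin(-3*t)]/2.
An antiderivative is F(t) = 5*cos(3*t)/6 - 5*cos(7*t)/14.
Then F(pi/4) - F(0) = (-25*sqrt(2)/42) - (10/21) = -25*sqrt(2)/42 - 10/21.

-25*sqrt(2)/42 - 10/21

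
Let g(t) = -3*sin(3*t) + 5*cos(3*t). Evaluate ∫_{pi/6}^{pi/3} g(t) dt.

An antiderivative is F(t) = 5*sin(3*t)/3 + cos(3*t).
Then F(pi/3) - F(pi/6) = (-1) - (5/3) = -8/3.

-8/3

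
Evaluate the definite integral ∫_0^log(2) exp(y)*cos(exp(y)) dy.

Let u = exp(y), so du = exp(y) dy. When y = 0, u = 1; when y = log(2), u = 2.
The integral becomes ∫ cos(u) du from 1 to 2, with antiderivative sin(u).
Back in y: F(y) = sin(exp(y)).
Then F(log(2)) - F(0) = (sin(2)) - (sin(1)) = -sin(1) + sin(2).

-sin(1) + sin(2)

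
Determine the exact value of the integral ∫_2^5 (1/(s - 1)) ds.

log(4)

An antiderivative is F(s) = log(s - 1).
Then F(5) - F(2) = (log(4)) - (0) = log(4).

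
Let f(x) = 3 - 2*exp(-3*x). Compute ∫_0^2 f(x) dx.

An antiderivative is F(x) = 3*x + 2*exp(-3*x)/3.
Then F(2) - F(0) = (2*exp(-6)/3 + 6) - (2/3) = 2*exp(-6)/3 + 16/3.

2*exp(-6)/3 + 16/3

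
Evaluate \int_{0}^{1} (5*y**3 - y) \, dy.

By the power rule, an antiderivative is F(y) = 5*y**4/4 - y**2/2.
Then F(1) - F(0) = (3/4) - (0) = 3/4.

3/4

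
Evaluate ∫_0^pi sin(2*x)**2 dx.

pi/2

Use the identity sin^2(2*x) = (1 - cos(4*x))/2.
An antiderivative is F(x) = x/2 - sin(4*x)/8.
Then F(pi) - F(0) = (pi/2) - (0) = pi/2.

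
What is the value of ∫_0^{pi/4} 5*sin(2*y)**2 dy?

5*pi/8

Use the identity sin^2(2*y) = (1 - cos(4*y))/2.
An antiderivative is F(y) = 5*y/2 - 5*sin(4*y)/8.
Then F(pi/4) - F(0) = (5*pi/8) - (0) = 5*pi/8.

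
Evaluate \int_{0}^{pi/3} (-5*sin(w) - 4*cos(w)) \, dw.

An antiderivative is F(w) = -4*sin(w) + 5*cos(w).
Then F(pi/3) - F(0) = (5/2 - 2*sqrt(3)) - (5) = -2*sqrt(3) - 5/2.

-2*sqrt(3) - 5/2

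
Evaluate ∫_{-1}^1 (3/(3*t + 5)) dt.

An antiderivative is F(t) = log(3*t + 5).
Then F(1) - F(-1) = (log(8)) - (log(2)) = log(4).

log(4)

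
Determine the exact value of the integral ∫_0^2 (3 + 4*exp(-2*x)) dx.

An antiderivative is F(x) = 3*x - 2*exp(-2*x).
Then F(2) - F(0) = (6 - 2*exp(-4)) - (-2) = 8 - 2*exp(-4).

8 - 2*exp(-4)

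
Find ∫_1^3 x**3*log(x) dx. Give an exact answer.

-5 + 81*log(3)/4

Integrate by parts once (u = ln x, dv = x**3 dx).
An antiderivative is F(x) = x**4*(4*log(x) - 1)/16.
Then F(3) - F(1) = (-81/16 + 81*log(3)/4) - (-1/16) = -5 + 81*log(3)/4.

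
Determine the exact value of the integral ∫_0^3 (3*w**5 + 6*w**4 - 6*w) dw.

6291/10

By the power rule, an antiderivative is F(w) = w**6/2 + 6*w**5/5 - 3*w**2.
Then F(3) - F(0) = (6291/10) - (0) = 6291/10.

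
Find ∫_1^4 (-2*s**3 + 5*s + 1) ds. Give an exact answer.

By the power rule, an antiderivative is F(s) = -s**4/2 + 5*s**2/2 + s.
Then F(4) - F(1) = (-84) - (3) = -87.

-87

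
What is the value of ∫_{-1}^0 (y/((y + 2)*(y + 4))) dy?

log(8/9)

Factor the denominator: y**2 + 6*y + 8 = (y + 4)(y + 2).
Partial fractions: y/((y + 2)*(y + 4)) = 2/(y + 4) - 1/(y + 2).
An antiderivative is F(y) = -log(y + 2) + 2*log(y + 4).
Then F(0) - F(-1) = (log(8)) - (log(9)) = log(8/9).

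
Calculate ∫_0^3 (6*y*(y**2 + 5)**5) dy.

7513911/2

Let u = y**2 + 5, so du = 2*y dy. When y = 0, u = 5; when y = 3, u = 14.
The integral becomes 3·∫ u**5 du from 5 to 14, with antiderivative u**6/2.
Back in y: F(y) = (y**2 + 5)**6/2.
Then F(3) - F(0) = (3764768) - (15625/2) = 7513911/2.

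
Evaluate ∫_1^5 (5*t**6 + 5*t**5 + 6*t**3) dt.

488312/7

By the power rule, an antiderivative is F(t) = 5*t**7/7 + 5*t**6/6 + 3*t**4/2.
Then F(5) - F(1) = (1465000/21) - (64/21) = 488312/7.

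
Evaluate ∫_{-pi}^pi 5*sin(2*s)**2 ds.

5*pi

Use the identity sin^2(2*s) = (1 - cos(4*s))/2.
An antiderivative is F(s) = 5*s/2 - 5*sin(4*s)/8.
Then F(pi) - F(-pi) = (5*pi/2) - (-5*pi/2) = 5*pi.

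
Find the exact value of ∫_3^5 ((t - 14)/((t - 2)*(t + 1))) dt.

Factor the denominator: t**2 - t - 2 = (t + 1)(t - 2).
Partial fractions: (t - 14)/((t - 2)*(t + 1)) = 5/(t + 1) - 4/(t - 2).
An antiderivative is F(t) = -4*log(t - 2) + 5*log(t + 1).
Then F(5) - F(3) = (log(96)) - (10*log(2)) = log(3/32).

log(3/32)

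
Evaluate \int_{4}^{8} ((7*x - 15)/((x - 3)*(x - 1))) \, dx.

-4*log(3) + 3*log(5) + 4*log(7)

Factor the denominator: x**2 - 4*x + 3 = (x - 1)(x - 3).
Partial fractions: (7*x - 15)/((x - 3)*(x - 1)) = 4/(x - 1) + 3/(x - 3).
An antiderivative is F(x) = 3*log(x - 3) + 4*log(x - 1).
Then F(8) - F(4) = (3*log(5) + 4*log(7)) - (log(81)) = -4*log(3) + 3*log(5) + 4*log(7).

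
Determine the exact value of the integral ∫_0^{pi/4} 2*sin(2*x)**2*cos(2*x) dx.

Let u = sin(2*x), so du = 2*cos(2*x) dx. When x = 0, u = 0; when x = pi/4, u = 1.
The integral becomes ∫ u**2 du from 0 to 1, with antiderivative u**3/3.
Back in x: F(x) = sin(2*x)**3/3.
Then F(pi/4) - F(0) = (1/3) - (0) = 1/3.

1/3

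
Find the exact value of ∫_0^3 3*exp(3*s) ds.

Let u = 3*s, so du = 3 ds. When s = 0, u = 0; when s = 3, u = 9.
The integral becomes ∫ exp(u) du from 0 to 9, with antiderivative exp(u).
Back in s: F(s) = exp(3*s).
Then F(3) - F(0) = (exp(9)) - (1) = -1 + exp(9).

-1 + exp(9)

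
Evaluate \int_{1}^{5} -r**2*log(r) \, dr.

124/9 - 125*log(5)/3

Integrate by parts once (u = ln r, dv = -r**2 dr).
An antiderivative is F(r) = -r**3*(3*log(r) - 1)/9.
Then F(5) - F(1) = (125/9 - 125*log(5)/3) - (1/9) = 124/9 - 125*log(5)/3.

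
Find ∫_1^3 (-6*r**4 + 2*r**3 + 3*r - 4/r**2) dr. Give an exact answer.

-3616/15

By the power rule, an antiderivative is F(r) = -6*r**5/5 + r**4/2 + 3*r**2/2 + 4/r.
Then F(3) - F(1) = (-3544/15) - (24/5) = -3616/15.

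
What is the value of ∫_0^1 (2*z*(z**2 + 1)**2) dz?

Let u = z**2 + 1, so du = 2*z dz. When z = 0, u = 1; when z = 1, u = 2.
The integral becomes ∫ u**2 du from 1 to 2, with antiderivative u**3/3.
Back in z: F(z) = (z**2 + 1)**3/3.
Then F(1) - F(0) = (8/3) - (1/3) = 7/3.

7/3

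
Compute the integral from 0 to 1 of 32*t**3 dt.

Let u = 2*t, so du = 2 dt. When t = 0, u = 0; when t = 1, u = 2.
The integral becomes 2·∫ u**3 du from 0 to 2, with antiderivative u**4/2.
Back in t: F(t) = 8*t**4.
Then F(1) - F(0) = (8) - (0) = 8.

8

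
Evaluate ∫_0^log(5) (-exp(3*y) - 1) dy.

-124/3 - log(5)

An antiderivative is F(y) = -exp(3*y)/3 - y.
Then F(log(5)) - F(0) = (-125/3 - log(5)) - (-1/3) = -124/3 - log(5).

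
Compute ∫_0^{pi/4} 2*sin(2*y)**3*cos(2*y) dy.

1/4

Let u = sin(2*y), so du = 2*cos(2*y) dy. When y = 0, u = 0; when y = pi/4, u = 1.
The integral becomes ∫ u**3 du from 0 to 1, with antiderivative u**4/4.
Back in y: F(y) = sin(2*y)**4/4.
Then F(pi/4) - F(0) = (1/4) - (0) = 1/4.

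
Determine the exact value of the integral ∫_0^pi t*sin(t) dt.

pi

Integrate by parts once (u = t, dv = sin(t) dt).
An antiderivative is F(t) = -t*cos(t) + sin(t).
Then F(pi) - F(0) = (pi) - (0) = pi.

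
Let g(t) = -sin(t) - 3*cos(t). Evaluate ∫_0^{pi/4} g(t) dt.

-sqrt(2) - 1

An antiderivative is F(t) = -3*sin(t) + cos(t).
Then F(pi/4) - F(0) = (-sqrt(2)) - (1) = -sqrt(2) - 1.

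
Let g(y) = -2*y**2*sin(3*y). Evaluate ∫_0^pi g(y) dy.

8/27 - 2*pi**2/3

Integrate by parts twice (u = y^2, dv = -2*sin(3*y) dy).
An antiderivative is F(y) = 2*y**2*cos(3*y)/3 - 4*y*sin(3*y)/9 - 4*cos(3*y)/27.
Then F(pi) - F(0) = (4/27 - 2*pi**2/3) - (-4/27) = 8/27 - 2*pi**2/3.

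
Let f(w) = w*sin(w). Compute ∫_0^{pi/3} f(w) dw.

-pi/6 + sqrt(3)/2

Integrate by parts once (u = w, dv = sin(w) dw).
An antiderivative is F(w) = -w*cos(w) + sin(w).
Then F(pi/3) - F(0) = (-pi/6 + sqrt(3)/2) - (0) = -pi/6 + sqrt(3)/2.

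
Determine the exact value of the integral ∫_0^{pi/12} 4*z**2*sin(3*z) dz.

-8/27 - sqrt(2)*pi**2/216 + sqrt(2)*pi/27 + 4*sqrt(2)/27

Integrate by parts twice (u = z^2, dv = 4*sin(3*z) dz).
An antiderivative is F(z) = -4*z**2*cos(3*z)/3 + 8*z*sin(3*z)/9 + 8*cos(3*z)/27.
Then F(pi/12) - F(0) = (sqrt(2)*(-pi**2 + 8*pi + 32)/216) - (8/27) = -8/27 - sqrt(2)*pi**2/216 + sqrt(2)*pi/27 + 4*sqrt(2)/27.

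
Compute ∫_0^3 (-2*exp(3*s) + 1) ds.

11/3 - 2*exp(9)/3

An antiderivative is F(s) = -2*exp(3*s)/3 + s.
Then F(3) - F(0) = (3 - 2*exp(9)/3) - (-2/3) = 11/3 - 2*exp(9)/3.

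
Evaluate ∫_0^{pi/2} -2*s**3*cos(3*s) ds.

-2*pi/9 - 4/27 + pi**3/12

Integrate by parts 3 times (u = s^3, dv = -2*cos(3*s) ds).
An antiderivative is F(s) = -2*s**3*sin(3*s)/3 - 2*s**2*cos(3*s)/3 + 4*s*sin(3*s)/9 + 4*cos(3*s)/27.
Then F(pi/2) - F(0) = (pi*(-8 + 3*pi**2)/36) - (4/27) = -2*pi/9 - 4/27 + pi**3/12.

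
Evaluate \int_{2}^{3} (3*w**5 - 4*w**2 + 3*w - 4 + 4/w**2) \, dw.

By the power rule, an antiderivative is F(w) = w**6/2 - 4*w**3/3 + 3*w**2/2 - 4*w - 4/w.
Then F(3) - F(2) = (986/3) - (52/3) = 934/3.

934/3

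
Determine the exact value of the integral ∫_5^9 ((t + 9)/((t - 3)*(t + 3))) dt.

Factor the denominator: t**2 - 9 = (t + 3)(t - 3).
Partial fractions: (t + 9)/((t - 3)*(t + 3)) = -1/(t + 3) + 2/(t - 3).
An antiderivative is F(t) = 2*log(t - 3) - log(t + 3).
Then F(9) - F(5) = (log(3)) - (-log(2)) = log(6).

log(6)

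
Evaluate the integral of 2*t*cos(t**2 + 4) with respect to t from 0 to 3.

sin(13) - sin(4)

Let u = t**2 + 4, so du = 2*t dt. When t = 0, u = 4; when t = 3, u = 13.
The integral becomes ∫ cos(u) du from 4 to 13, with antiderivative sin(u).
Back in t: F(t) = sin(t**2 + 4).
Then F(3) - F(0) = (sin(13)) - (sin(4)) = sin(13) - sin(4).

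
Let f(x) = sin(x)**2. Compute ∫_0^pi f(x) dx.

pi/2

Use the identity sin^2(x) = (1 - cos(2*x))/2.
An antiderivative is F(x) = x/2 - sin(2*x)/4.
Then F(pi) - F(0) = (pi/2) - (0) = pi/2.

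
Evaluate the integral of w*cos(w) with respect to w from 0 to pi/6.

-1 + pi/12 + sqrt(3)/2

Integrate by parts once (u = w, dv = cos(w) dw).
An antiderivative is F(w) = w*sin(w) + cos(w).
Then F(pi/6) - F(0) = (pi/12 + sqrt(3)/2) - (1) = -1 + pi/12 + sqrt(3)/2.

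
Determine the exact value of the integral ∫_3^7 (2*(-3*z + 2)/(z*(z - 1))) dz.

Factor the denominator: z**2 - z = z(z - 1).
Partial fractions: 2*(-3*z + 2)/(z*(z - 1)) = -4/z - 2/(z - 1).
An antiderivative is F(z) = -4*log(z) - 2*log(z - 1).
Then F(7) - F(3) = (-4*log(7) - 2*log(3) - 2*log(2)) - (-4*log(3) - 2*log(2)) = -4*log(7) + 2*log(3).

-4*log(7) + 2*log(3)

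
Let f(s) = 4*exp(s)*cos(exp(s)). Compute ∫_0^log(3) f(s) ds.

-4*sin(1) + 4*sin(3)

Let u = exp(s), so du = exp(s) ds. When s = 0, u = 1; when s = log(3), u = 3.
The integral becomes 4·∫ cos(u) du from 1 to 3, with antiderivative 4*sin(u).
Back in s: F(s) = 4*sin(exp(s)).
Then F(log(3)) - F(0) = (4*sin(3)) - (4*sin(1)) = -4*sin(1) + 4*sin(3).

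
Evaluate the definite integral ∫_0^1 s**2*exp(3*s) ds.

-2/27 + 5*exp(3)/27

Integrate by parts twice (u = s^2, dv = exp(3*s) ds).
An antiderivative is F(s) = (9*s**2 - 6*s + 2)*exp(3*s)/27.
Then F(1) - F(0) = (5*exp(3)/27) - (2/27) = -2/27 + 5*exp(3)/27.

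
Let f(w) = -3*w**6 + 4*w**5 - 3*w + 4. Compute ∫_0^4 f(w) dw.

-90280/21

By the power rule, an antiderivative is F(w) = -3*w**7/7 + 2*w**6/3 - 3*w**2/2 + 4*w.
Then F(4) - F(0) = (-90280/21) - (0) = -90280/21.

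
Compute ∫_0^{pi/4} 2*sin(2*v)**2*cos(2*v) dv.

Let u = sin(2*v), so du = 2*cos(2*v) dv. When v = 0, u = 0; when v = pi/4, u = 1.
The integral becomes ∫ u**2 du from 0 to 1, with antiderivative u**3/3.
Back in v: F(v) = sin(2*v)**3/3.
Then F(pi/4) - F(0) = (1/3) - (0) = 1/3.

1/3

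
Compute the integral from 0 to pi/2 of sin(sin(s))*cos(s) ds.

1 - cos(1)

Let u = sin(s), so du = cos(s) ds. When s = 0, u = 0; when s = pi/2, u = 1.
The integral becomes ∫ sin(u) du from 0 to 1, with antiderivative -cos(u).
Back in s: F(s) = -cos(sin(s)).
Then F(pi/2) - F(0) = (-cos(1)) - (-1) = 1 - cos(1).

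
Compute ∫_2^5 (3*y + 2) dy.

75/2

By the power rule, an antiderivative is F(y) = 3*y**2/2 + 2*y.
Then F(5) - F(2) = (95/2) - (10) = 75/2.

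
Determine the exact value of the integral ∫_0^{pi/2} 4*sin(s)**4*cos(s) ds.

Let u = sin(s), so du = cos(s) ds. When s = 0, u = 0; when s = pi/2, u = 1.
The integral becomes 4·∫ u**4 du from 0 to 1, with antiderivative 4*u**5/5.
Back in s: F(s) = 4*sin(s)**5/5.
Then F(pi/2) - F(0) = (4/5) - (0) = 4/5.

4/5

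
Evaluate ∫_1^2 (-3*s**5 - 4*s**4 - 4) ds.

By the power rule, an antiderivative is F(s) = -s**6/2 - 4*s**5/5 - 4*s.
Then F(2) - F(1) = (-328/5) - (-53/10) = -603/10.

-603/10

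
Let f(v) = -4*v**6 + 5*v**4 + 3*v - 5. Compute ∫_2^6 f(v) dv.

By the power rule, an antiderivative is F(v) = -4*v**7/7 + v**5 + 3*v**2/2 - 5*v.
Then F(6) - F(2) = (-1065144/7) - (-316/7) = -1064828/7.

-1064828/7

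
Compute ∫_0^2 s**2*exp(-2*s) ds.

(-13 + exp(4))*exp(-4)/4

Integrate by parts twice (u = s^2, dv = exp(-2*s) ds).
An antiderivative is F(s) = (-2*s**2 - 2*s - 1)*exp(-2*s)/4.
Then F(2) - F(0) = (-13*exp(-4)/4) - (-1/4) = (-13 + exp(4))*exp(-4)/4.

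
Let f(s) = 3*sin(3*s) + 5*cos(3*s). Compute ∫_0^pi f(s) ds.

2

An antiderivative is F(s) = 5*sin(3*s)/3 - cos(3*s).
Then F(pi) - F(0) = (1) - (-1) = 2.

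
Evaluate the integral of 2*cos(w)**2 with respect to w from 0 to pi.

pi

Use the identity cos^2(w) = (1 + cos(2*w))/2.
An antiderivative is F(w) = w + sin(2*w)/2.
Then F(pi) - F(0) = (pi) - (0) = pi.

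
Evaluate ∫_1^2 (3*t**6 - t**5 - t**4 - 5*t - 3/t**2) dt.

By the power rule, an antiderivative is F(t) = 3*t**7/7 - t**6/6 - t**5/5 - 5*t**2/2 + 3/t.
Then F(2) - F(1) = (6151/210) - (59/105) = 2011/70.

2011/70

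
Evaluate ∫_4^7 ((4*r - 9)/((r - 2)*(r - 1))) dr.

log(64/5)

Factor the denominator: r**2 - 3*r + 2 = (r - 1)(r - 2).
Partial fractions: (4*r - 9)/((r - 2)*(r - 1)) = 5/(r - 1) - 1/(r - 2).
An antiderivative is F(r) = -log(r - 2) + 5*log(r - 1).
Then F(7) - F(4) = (-log(5) + 5*log(2) + 5*log(3)) - (-log(2) + 5*log(3)) = log(64/5).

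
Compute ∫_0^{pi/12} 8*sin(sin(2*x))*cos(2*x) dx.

Let u = sin(2*x), so du = 2*cos(2*x) dx. When x = 0, u = 0; when x = pi/12, u = 1/2.
The integral becomes 4·∫ sin(u) du from 0 to 1/2, with antiderivative -4*cos(u).
Back in x: F(x) = -4*cos(sin(2*x)).
Then F(pi/12) - F(0) = (-4*cos(1/2)) - (-4) = 4 - 4*cos(1/2).

4 - 4*cos(1/2)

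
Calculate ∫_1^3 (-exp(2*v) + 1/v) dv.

-exp(6)/2 + log(3) + exp(2)/2

An antiderivative is F(v) = -exp(2*v)/2 + log(v).
Then F(3) - F(1) = (-exp(6)/2 + log(3)) - (-exp(2)/2) = -exp(6)/2 + log(3) + exp(2)/2.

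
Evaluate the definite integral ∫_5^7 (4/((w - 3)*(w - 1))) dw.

log(16/9)

Factor the denominator: w**2 - 4*w + 3 = (w - 1)(w - 3).
Partial fractions: 4/((w - 3)*(w - 1)) = -2/(w - 1) + 2/(w - 3).
An antiderivative is F(w) = 2*log(w - 3) - 2*log(w - 1).
Then F(7) - F(5) = (log(4/9)) - (-log(4)) = log(16/9).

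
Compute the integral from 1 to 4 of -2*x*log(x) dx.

15/2 - 32*log(2)

Integrate by parts once (u = ln x, dv = -2*x dx).
An antiderivative is F(x) = -x**2*(2*log(x) - 1)/2.
Then F(4) - F(1) = (8 - 32*log(2)) - (1/2) = 15/2 - 32*log(2).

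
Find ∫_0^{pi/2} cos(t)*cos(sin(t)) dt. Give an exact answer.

sin(1)

Let u = sin(t), so du = cos(t) dt. When t = 0, u = 0; when t = pi/2, u = 1.
The integral becomes ∫ cos(u) du from 0 to 1, with antiderivative sin(u).
Back in t: F(t) = sin(sin(t)).
Then F(pi/2) - F(0) = (sin(1)) - (0) = sin(1).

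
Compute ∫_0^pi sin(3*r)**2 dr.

Use the identity sin^2(3*r) = (1 - cos(6*r))/2.
An antiderivative is F(r) = r/2 - sin(6*r)/12.
Then F(pi) - F(0) = (pi/2) - (0) = pi/2.

pi/2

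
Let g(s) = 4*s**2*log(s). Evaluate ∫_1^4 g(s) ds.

-28 + 512*log(2)/3

Integrate by parts once (u = ln s, dv = 4*s**2 ds).
An antiderivative is F(s) = 4*s**3*(3*log(s) - 1)/9.
Then F(4) - F(1) = (-256/9 + 512*log(2)/3) - (-4/9) = -28 + 512*log(2)/3.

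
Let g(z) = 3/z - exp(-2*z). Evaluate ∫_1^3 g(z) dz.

(-exp(4) + 1 + 6*exp(6)*log(3))*exp(-6)/2

An antiderivative is F(z) = 3*log(z) + exp(-2*z)/2.
Then F(3) - F(1) = (exp(-6)/2 + 3*log(3)) - (exp(-2)/2) = (-exp(4) + 1 + 6*exp(6)*log(3))*exp(-6)/2.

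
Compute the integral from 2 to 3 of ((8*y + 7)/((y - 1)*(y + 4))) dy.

Factor the denominator: y**2 + 3*y - 4 = (y + 4)(y - 1).
Partial fractions: (8*y + 7)/((y - 1)*(y + 4)) = 5/(y + 4) + 3/(y - 1).
An antiderivative is F(y) = 3*log(y - 1) + 5*log(y + 4).
Then F(3) - F(2) = (3*log(2) + 5*log(7)) - (5*log(2) + 5*log(3)) = -5*log(3) - 2*log(2) + 5*log(7).

-5*log(3) - 2*log(2) + 5*log(7)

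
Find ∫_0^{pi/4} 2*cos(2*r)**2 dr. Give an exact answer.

Use the identity cos^2(2*r) = (1 + cos(4*r))/2.
An antiderivative is F(r) = r + sin(4*r)/4.
Then F(pi/4) - F(0) = (pi/4) - (0) = pi/4.

pi/4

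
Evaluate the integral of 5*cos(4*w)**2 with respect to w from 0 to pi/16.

5/16 + 5*pi/32

Use the identity cos^2(4*w) = (1 + cos(8*w))/2.
An antiderivative is F(w) = 5*w/2 + 5*sin(8*w)/16.
Then F(pi/16) - F(0) = (5/16 + 5*pi/32) - (0) = 5/16 + 5*pi/32.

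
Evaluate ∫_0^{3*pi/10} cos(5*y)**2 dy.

Use the identity cos^2(5*y) = (1 + cos(10*y))/2.
An antiderivative is F(y) = y/2 + sin(10*y)/20.
Then F(3*pi/10) - F(0) = (3*pi/20) - (0) = 3*pi/20.

3*pi/20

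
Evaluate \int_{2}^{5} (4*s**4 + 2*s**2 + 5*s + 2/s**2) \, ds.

By the power rule, an antiderivative is F(s) = 4*s**5/5 + 2*s**3/3 + 5*s**2/2 - 2/s.
Then F(5) - F(2) = (79363/30) - (599/15) = 5211/2.

5211/2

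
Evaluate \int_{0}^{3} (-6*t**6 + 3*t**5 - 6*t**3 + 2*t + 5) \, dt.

-11253/7

By the power rule, an antiderivative is F(t) = -6*t**7/7 + t**6/2 - 3*t**4/2 + t**2 + 5*t.
Then F(3) - F(0) = (-11253/7) - (0) = -11253/7.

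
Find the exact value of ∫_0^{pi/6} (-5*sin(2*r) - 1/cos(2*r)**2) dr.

-5/4 - sqrt(3)/2

An antiderivative is F(r) = 5*cos(2*r)/2 - tan(2*r)/2.
Then F(pi/6) - F(0) = (5/4 - sqrt(3)/2) - (5/2) = -5/4 - sqrt(3)/2.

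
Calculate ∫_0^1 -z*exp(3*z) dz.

-2*exp(3)/9 - 1/9

Integrate by parts once (u = z, dv = -exp(3*z) dz).
An antiderivative is F(z) = (-3*z + 1)*exp(3*z)/9.
Then F(1) - F(0) = (-2*exp(3)/9) - (1/9) = -2*exp(3)/9 - 1/9.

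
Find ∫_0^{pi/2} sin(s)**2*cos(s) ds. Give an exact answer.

Let u = sin(s), so du = cos(s) ds. When s = 0, u = 0; when s = pi/2, u = 1.
The integral becomes ∫ u**2 du from 0 to 1, with antiderivative u**3/3.
Back in s: F(s) = sin(s)**3/3.
Then F(pi/2) - F(0) = (1/3) - (0) = 1/3.

1/3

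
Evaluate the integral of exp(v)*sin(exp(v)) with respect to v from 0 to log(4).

cos(1) - cos(4)

Let u = exp(v), so du = exp(v) dv. When v = 0, u = 1; when v = log(4), u = 4.
The integral becomes ∫ sin(u) du from 1 to 4, with antiderivative -cos(u).
Back in v: F(v) = -cos(exp(v)).
Then F(log(4)) - F(0) = (-cos(4)) - (-cos(1)) = cos(1) - cos(4).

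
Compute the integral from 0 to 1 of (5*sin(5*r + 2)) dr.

-cos(7) + cos(2)

Let u = 5*r + 2, so du = 5 dr. When r = 0, u = 2; when r = 1, u = 7.
The integral becomes ∫ sin(u) du from 2 to 7, with antiderivative -cos(u).
Back in r: F(r) = -cos(5*r + 2).
Then F(1) - F(0) = (-cos(7)) - (-cos(2)) = -cos(7) + cos(2).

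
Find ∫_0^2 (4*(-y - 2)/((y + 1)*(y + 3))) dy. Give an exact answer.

-log(25)

Factor the denominator: y**2 + 4*y + 3 = (y + 3)(y + 1).
Partial fractions: 4*(-y - 2)/((y + 1)*(y + 3)) = -2/(y + 3) - 2/(y + 1).
An antiderivative is F(y) = -2*log(y + 1) - 2*log(y + 3).
Then F(2) - F(0) = (-2*log(5) - 2*log(3)) - (-log(9)) = -log(25).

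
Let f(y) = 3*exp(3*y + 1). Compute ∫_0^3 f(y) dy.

Let u = 3*y + 1, so du = 3 dy. When y = 0, u = 1; when y = 3, u = 10.
The integral becomes ∫ exp(u) du from 1 to 10, with antiderivative exp(u).
Back in y: F(y) = exp(3*y + 1).
Then F(3) - F(0) = (exp(10)) - (exp(1)) = -exp(1) + exp(10).

-exp(1) + exp(10)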